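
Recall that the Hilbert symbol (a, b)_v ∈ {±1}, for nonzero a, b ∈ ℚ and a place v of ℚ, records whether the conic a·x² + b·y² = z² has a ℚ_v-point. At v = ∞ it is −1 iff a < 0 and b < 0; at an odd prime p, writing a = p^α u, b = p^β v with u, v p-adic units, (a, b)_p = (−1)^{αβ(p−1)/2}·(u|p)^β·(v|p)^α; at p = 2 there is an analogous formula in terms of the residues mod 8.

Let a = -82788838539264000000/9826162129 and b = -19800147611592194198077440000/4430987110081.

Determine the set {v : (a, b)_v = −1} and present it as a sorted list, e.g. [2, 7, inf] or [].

(a, b) ≡ (-429, -1914) mod (ℚ^×)²; places V = {2, 3, 5, 7, 11, 13, 17, 19, 29, ∞}.
(a,b)_11: α=3, u≡5; β=5, v≡7 (mod 11); (5|11)=+1, (7|11)=-1; sign (−1)^1·+1^5·-1^3 = +1.
(a,b)_∞: sgn(-429)=−, sgn(-1914)=−, so -1.
(a,b)_17: α=-4, u≡13; β=-2, v≡6 (mod 17); (13|17)=+1, (6|17)=-1; sign (−1)^0·+1^-2·-1^-4 = +1.
(a,b)_29: α=0, u≡23; β=1, v≡18 (mod 29); (23|29)=+1, (18|29)=-1; sign (−1)^0·+1^1·-1^0 = +1.
(a,b)_19: α=0, u≡2; β=-4, v≡5 (mod 19); (2|19)=-1, (5|19)=+1; sign (−1)^0·-1^-4·+1^0 = +1.
(a,b)_13: α=3, u≡5; β=4, v≡10 (mod 13); (5|13)=-1, (10|13)=+1; sign (−1)^0·-1^4·+1^3 = +1.
(a,b)_3: α=3, u≡1; β=3, v≡1 (mod 3); (1|3)=+1, (1|3)=+1; sign (−1)^1·+1^3·+1^3 = -1.
(a,b)_5: α=6, u≡1; β=4, v≡1 (mod 5); (1|5)=+1, (1|5)=+1; sign (−1)^0·+1^4·+1^6 = +1.
(a,b)_7: α=-6, u≡6; β=-6, v≡2 (mod 7); (6|7)=-1, (2|7)=+1; sign (−1)^0·-1^-6·+1^-6 = +1.
(a,b)_2: α=26, β=43; u≡3, v≡3 (mod 8); ε(u)ε(v)=1·1, αω(v)=26·1, βω(u)=43·1; sum ≡ 0  ⇒  +1.
(-429, -1914 / ℚ) ramifies at {3, ∞}: a division algebra.

[3, inf]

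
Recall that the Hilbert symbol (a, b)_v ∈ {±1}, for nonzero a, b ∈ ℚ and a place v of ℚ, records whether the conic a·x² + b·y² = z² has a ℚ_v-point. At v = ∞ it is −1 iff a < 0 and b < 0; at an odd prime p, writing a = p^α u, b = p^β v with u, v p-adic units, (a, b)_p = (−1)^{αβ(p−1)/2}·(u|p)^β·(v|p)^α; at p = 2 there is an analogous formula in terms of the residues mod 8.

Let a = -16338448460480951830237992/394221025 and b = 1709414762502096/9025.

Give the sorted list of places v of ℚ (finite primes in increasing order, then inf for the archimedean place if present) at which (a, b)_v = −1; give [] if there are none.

Mod squares: a ≡ -138, b ≡ 380029. Check v ∈ {∞, 2, 3, 5, 11, 13, 19, 23, 31, 41}.
v=23: a=23^5·(≡7), b=23^3·(≡2) mod 23; (7|23)=-1, (2|23)=+1; (−1)^{5·3·11}·(-1)^3·(+1)^5 = +1.
v=2: v_2(a)=3, v_2(b)=4; units ≡ 3, 5 (mod 8); ε·ε+αω+βω = 1·0+3·1+4·1 ≡ 1  ⇒  (a,b)_2 = -1.
v=11: a=11^-2·(≡1), b=11^0·(≡9) mod 11; (1|11)=+1, (9|11)=+1; (−1)^{-2·0·5}·(+1)^0·(+1)^-2 = +1.
v=5: a=5^-2·(≡3), b=5^-2·(≡1) mod 5; (3|5)=-1, (1|5)=+1; (−1)^{-2·-2·2}·(-1)^-2·(+1)^-2 = +1.
v=3: a=3^19·(≡2), b=3^12·(≡1) mod 3; (2|3)=-1, (1|3)=+1; (−1)^{19·12·1}·(-1)^12·(+1)^19 = +1.
v=31: a=31^2·(≡29), b=31^1·(≡28) mod 31; (29|31)=-1, (28|31)=+1; (−1)^{2·1·15}·(-1)^1·(+1)^2 = -1.
v=∞: -138 < 0 and 380029 > 0  ⇒  (a,b)_∞ = +1.
v=19: a=19^-4·(≡18), b=19^-2·(≡13) mod 19; (18|19)=-1, (13|19)=-1; (−1)^{-4·-2·9}·(-1)^-2·(-1)^-4 = +1.
v=13: a=13^2·(≡11), b=13^1·(≡3) mod 13; (11|13)=-1, (3|13)=+1; (−1)^{2·1·6}·(-1)^1·(+1)^2 = -1.
v=41: a=41^2·(≡38), b=41^1·(≡22) mod 41; (38|41)=-1, (22|41)=-1; (−1)^{2·1·20}·(-1)^1·(-1)^2 = -1.
(-138, 380029 / ℚ) ramifies at {2, 13, 31, 41}: a division algebra.

[2, 13, 31, 41]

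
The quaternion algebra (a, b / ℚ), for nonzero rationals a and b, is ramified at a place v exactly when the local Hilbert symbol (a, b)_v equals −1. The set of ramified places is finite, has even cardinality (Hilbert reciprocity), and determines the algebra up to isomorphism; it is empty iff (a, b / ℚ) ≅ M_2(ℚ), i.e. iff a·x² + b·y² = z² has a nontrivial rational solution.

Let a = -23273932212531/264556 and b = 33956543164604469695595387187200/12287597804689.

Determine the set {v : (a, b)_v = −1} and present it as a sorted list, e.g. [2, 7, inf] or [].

[2, 3]

Mod squares: a ≡ -21489, b ≡ 23. Check v ∈ {∞, 2, 3, 5, 7, 11, 13, 19, 23, 29, 41, 53, 59}.
v=59: a=59^-2·(≡45), b=59^-4·(≡13) mod 59; (45|59)=+1, (13|59)=-1; (−1)^{-2·-4·29}·(+1)^-4·(-1)^-2 = +1.
v=2: v_2(a)=-2, v_2(b)=12; units ≡ 7, 7 (mod 8); ε·ε+αω+βω = 1·1+-2·0+12·0 ≡ 1  ⇒  (a,b)_2 = -1.
v=7: a=7^2·(≡4), b=7^4·(≡4) mod 7; (4|7)=+1, (4|7)=+1; (−1)^{2·4·3}·(+1)^4·(+1)^2 = +1.
v=23: a=23^2·(≡12), b=23^5·(≡1) mod 23; (12|23)=+1, (1|23)=+1; (−1)^{2·5·11}·(+1)^5·(+1)^2 = +1.
v=53: a=53^0·(≡42), b=53^-2·(≡3) mod 53; (42|53)=+1, (3|53)=-1; (−1)^{0·-2·26}·(+1)^-2·(-1)^0 = +1.
v=41: a=41^0·(≡18), b=41^2·(≡20) mod 41; (18|41)=+1, (20|41)=+1; (−1)^{0·2·20}·(+1)^2·(+1)^0 = +1.
v=29: a=29^1·(≡7), b=29^2·(≡24) mod 29; (7|29)=+1, (24|29)=+1; (−1)^{1·2·14}·(+1)^2·(+1)^1 = +1.
v=13: a=13^1·(≡2), b=13^4·(≡9) mod 13; (2|13)=-1, (9|13)=+1; (−1)^{1·4·6}·(-1)^4·(+1)^1 = +1.
v=∞: -21489 < 0 and 23 > 0  ⇒  (a,b)_∞ = +1.
v=5: a=5^0·(≡4), b=5^2·(≡2) mod 5; (4|5)=+1, (2|5)=-1; (−1)^{0·2·2}·(+1)^2·(-1)^0 = +1.
v=3: a=3^9·(≡1), b=3^12·(≡2) mod 3; (1|3)=+1, (2|3)=-1; (−1)^{9·12·1}·(+1)^12·(-1)^9 = -1.
v=19: a=19^-1·(≡16), b=19^-2·(≡1) mod 19; (16|19)=+1, (1|19)=+1; (−1)^{-1·-2·9}·(+1)^-2·(+1)^-1 = +1.
v=11: a=11^2·(≡1), b=11^0·(≡4) mod 11; (1|11)=+1, (4|11)=+1; (−1)^{2·0·5}·(+1)^0·(+1)^2 = +1.
Ram(-21489, 23) = {2, 3}; no ℚ_2-point on the conic.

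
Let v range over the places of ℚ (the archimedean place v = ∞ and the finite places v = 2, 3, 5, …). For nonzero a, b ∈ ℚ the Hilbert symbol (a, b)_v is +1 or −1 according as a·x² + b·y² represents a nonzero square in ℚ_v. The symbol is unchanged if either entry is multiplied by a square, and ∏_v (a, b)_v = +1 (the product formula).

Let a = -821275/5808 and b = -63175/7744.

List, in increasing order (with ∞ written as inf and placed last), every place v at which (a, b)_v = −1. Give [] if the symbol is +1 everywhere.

Mod squares: a ≡ -273, b ≡ -7. Check v ∈ {∞, 2, 3, 5, 7, 11, 13, 19}.
v=19: a=19^2·(≡15), b=19^2·(≡10) mod 19; (15|19)=-1, (10|19)=-1; (−1)^{2·2·9}·(-1)^2·(-1)^2 = +1.
v=2: v_2(a)=-4, v_2(b)=-6; units ≡ 7, 1 (mod 8); ε·ε+αω+βω = 1·0+-4·0+-6·0 ≡ 0  ⇒  (a,b)_2 = +1.
v=7: a=7^1·(≡6), b=7^1·(≡6) mod 7; (6|7)=-1, (6|7)=-1; (−1)^{1·1·3}·(-1)^1·(-1)^1 = -1.
v=∞: -273 < 0 and -7 < 0  ⇒  (a,b)_∞ = -1.
v=3: a=3^-1·(≡2), b=3^0·(≡2) mod 3; (2|3)=-1, (2|3)=-1; (−1)^{-1·0·1}·(-1)^0·(-1)^-1 = -1.
v=11: a=11^-2·(≡10), b=11^-2·(≡1) mod 11; (10|11)=-1, (1|11)=+1; (−1)^{-2·-2·5}·(-1)^-2·(+1)^-2 = +1.
v=13: a=13^1·(≡7), b=13^0·(≡2) mod 13; (7|13)=-1, (2|13)=-1; (−1)^{1·0·6}·(-1)^0·(-1)^1 = -1.
v=5: a=5^2·(≡3), b=5^2·(≡2) mod 5; (3|5)=-1, (2|5)=-1; (−1)^{2·2·2}·(-1)^2·(-1)^2 = +1.
Ram(-273, -7) = {3, 7, 13, ∞}; no ℚ_3-point on the conic.

[3, 7, 13, inf]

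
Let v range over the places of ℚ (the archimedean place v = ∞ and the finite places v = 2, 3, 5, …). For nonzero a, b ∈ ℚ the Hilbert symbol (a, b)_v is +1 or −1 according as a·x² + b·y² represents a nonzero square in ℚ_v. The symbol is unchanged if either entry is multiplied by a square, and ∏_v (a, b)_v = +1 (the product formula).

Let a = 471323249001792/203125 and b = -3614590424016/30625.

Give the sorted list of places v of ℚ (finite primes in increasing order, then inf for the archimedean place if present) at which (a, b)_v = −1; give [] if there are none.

[23, 29]

(a, b) ≡ (12441, -95381) mod (ℚ^×)²; places V = {2, 3, 5, 7, 11, 13, 19, 23, 29, ∞}.
(a,b)_29: α=1, u≡1; β=1, v≡15 (mod 29); (1|29)=+1, (15|29)=-1; sign (−1)^0·+1^1·-1^1 = -1.
(a,b)_13: α=-1, u≡8; β=1, v≡8 (mod 13); (8|13)=-1, (8|13)=-1; sign (−1)^0·-1^1·-1^-1 = +1.
(a,b)_5: α=-6, u≡4; β=-4, v≡1 (mod 5); (4|5)=+1, (1|5)=+1; sign (−1)^0·+1^-4·+1^-6 = +1.
(a,b)_3: α=11, u≡1; β=8, v≡1 (mod 3); (1|3)=+1, (1|3)=+1; sign (−1)^0·+1^8·+1^11 = +1.
(a,b)_2: α=6, β=4; u≡1, v≡3 (mod 8); ε(u)ε(v)=0·1, αω(v)=6·1, βω(u)=4·0; sum ≡ 0  ⇒  +1.
(a,b)_∞: sgn(12441)=+, sgn(-95381)=−, so +1.
(a,b)_11: α=1, u≡3; β=1, v≡7 (mod 11); (3|11)=+1, (7|11)=-1; sign (−1)^1·+1^1·-1^1 = +1.
(a,b)_23: α=0, u≡21; β=1, v≡1 (mod 23); (21|23)=-1, (1|23)=+1; sign (−1)^0·-1^1·+1^0 = -1.
(a,b)_19: α=4, u≡13; β=2, v≡13 (mod 19); (13|19)=-1, (13|19)=-1; sign (−1)^0·-1^2·-1^4 = +1.
(a,b)_7: α=0, u≡2; β=-2, v≡1 (mod 7); (2|7)=+1, (1|7)=+1; sign (−1)^0·+1^-2·+1^0 = +1.
Ram(12441, -95381) = {23, 29}; no ℚ_23-point on the conic.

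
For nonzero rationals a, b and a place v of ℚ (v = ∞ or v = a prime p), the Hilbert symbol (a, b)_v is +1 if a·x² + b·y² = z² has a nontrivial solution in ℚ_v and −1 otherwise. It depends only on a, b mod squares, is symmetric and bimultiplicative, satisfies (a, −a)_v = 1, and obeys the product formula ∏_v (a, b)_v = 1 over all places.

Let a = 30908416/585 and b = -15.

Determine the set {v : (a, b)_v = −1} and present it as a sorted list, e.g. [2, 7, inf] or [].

(a, b) ≡ (10010, -15) mod (ℚ^×)²; places V = {2, 3, 5, 7, 11, 13, ∞}.
(a,b)_5: α=-1, u≡3; β=1, v≡2 (mod 5); (3|5)=-1, (2|5)=-1; sign (−1)^0·-1^1·-1^-1 = +1.
(a,b)_∞: sgn(10010)=+, sgn(-15)=−, so +1.
(a,b)_13: α=-1, u≡1; β=0, v≡11 (mod 13); (1|13)=+1, (11|13)=-1; sign (−1)^0·+1^0·-1^-1 = -1.
(a,b)_2: α=13, β=0; u≡5, v≡1 (mod 8); ε(u)ε(v)=0·0, αω(v)=13·0, βω(u)=0·1; sum ≡ 0  ⇒  +1.
(a,b)_11: α=1, u≡8; β=0, v≡7 (mod 11); (8|11)=-1, (7|11)=-1; sign (−1)^0·-1^0·-1^1 = -1.
(a,b)_3: α=-2, u≡2; β=1, v≡1 (mod 3); (2|3)=-1, (1|3)=+1; sign (−1)^0·-1^1·+1^-2 = -1.
(a,b)_7: α=3, u≡2; β=0, v≡6 (mod 7); (2|7)=+1, (6|7)=-1; sign (−1)^0·+1^0·-1^3 = -1.
(10010, -15 / ℚ) ramifies at {3, 7, 11, 13}: a division algebra.

[3, 7, 11, 13]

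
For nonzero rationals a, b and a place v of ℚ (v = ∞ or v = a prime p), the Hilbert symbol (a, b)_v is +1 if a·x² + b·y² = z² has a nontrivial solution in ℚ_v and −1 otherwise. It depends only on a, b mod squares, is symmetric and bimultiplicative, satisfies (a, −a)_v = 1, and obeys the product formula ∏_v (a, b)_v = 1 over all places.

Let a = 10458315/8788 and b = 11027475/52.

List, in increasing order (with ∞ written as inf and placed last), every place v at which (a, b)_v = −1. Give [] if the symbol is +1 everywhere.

[2, 5, 17, 31]

Mod squares: a ≡ 34255, b ≡ 663. Check v ∈ {∞, 2, 3, 5, 7, 13, 17, 31}.
v=3: a=3^4·(≡1), b=3^3·(≡2) mod 3; (1|3)=+1, (2|3)=-1; (−1)^{4·3·1}·(+1)^3·(-1)^4 = +1.
v=2: v_2(a)=-2, v_2(b)=-2; units ≡ 7, 7 (mod 8); ε·ε+αω+βω = 1·1+-2·0+-2·0 ≡ 1  ⇒  (a,b)_2 = -1.
v=31: a=31^1·(≡16), b=31^2·(≡15) mod 31; (16|31)=+1, (15|31)=-1; (−1)^{1·2·15}·(+1)^2·(-1)^1 = -1.
v=7: a=7^2·(≡4), b=7^0·(≡6) mod 7; (4|7)=+1, (6|7)=-1; (−1)^{2·0·3}·(+1)^0·(-1)^2 = +1.
v=13: a=13^-3·(≡9), b=13^-1·(≡1) mod 13; (9|13)=+1, (1|13)=+1; (−1)^{-3·-1·6}·(+1)^-1·(+1)^-3 = +1.
v=5: a=5^1·(≡1), b=5^2·(≡2) mod 5; (1|5)=+1, (2|5)=-1; (−1)^{1·2·2}·(+1)^2·(-1)^1 = -1.
v=∞: 34255 > 0 and 663 > 0  ⇒  (a,b)_∞ = +1.
v=17: a=17^1·(≡1), b=17^1·(≡6) mod 17; (1|17)=+1, (6|17)=-1; (−1)^{1·1·8}·(+1)^1·(-1)^1 = -1.
Ram(34255, 663) = {2, 5, 17, 31}; no ℚ_2-point on the conic.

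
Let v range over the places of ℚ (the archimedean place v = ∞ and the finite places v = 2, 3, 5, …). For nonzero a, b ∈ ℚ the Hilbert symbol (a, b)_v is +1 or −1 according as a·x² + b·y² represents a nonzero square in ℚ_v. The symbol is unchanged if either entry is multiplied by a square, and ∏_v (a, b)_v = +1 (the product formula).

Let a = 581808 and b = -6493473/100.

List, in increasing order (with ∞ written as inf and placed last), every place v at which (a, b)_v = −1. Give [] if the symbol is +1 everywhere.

[2, 7, 17, 43]

(a, b) ≡ (36363, -721497) mod (ℚ^×)²; places V = {2, 3, 5, 7, 17, 23, 31, 43, 47, ∞}.
(a,b)_5: α=0, u≡3; β=-2, v≡3 (mod 5); (3|5)=-1, (3|5)=-1; sign (−1)^0·-1^-2·-1^0 = +1.
(a,b)_2: α=4, β=-2; u≡3, v≡7 (mod 8); ε(u)ε(v)=1·1, αω(v)=4·0, βω(u)=-2·1; sum ≡ 1  ⇒  -1.
(a,b)_43: α=0, u≡18; β=1, v≡28 (mod 43); (18|43)=-1, (28|43)=-1; sign (−1)^0·-1^1·-1^0 = -1.
(a,b)_∞: sgn(36363)=+, sgn(-721497)=−, so +1.
(a,b)_17: α=1, u≡3; β=1, v≡15 (mod 17); (3|17)=-1, (15|17)=+1; sign (−1)^0·-1^1·+1^1 = -1.
(a,b)_7: α=0, u≡3; β=1, v≡4 (mod 7); (3|7)=-1, (4|7)=+1; sign (−1)^0·-1^1·+1^0 = -1.
(a,b)_23: α=1, u≡19; β=0, v≡6 (mod 23); (19|23)=-1, (6|23)=+1; sign (−1)^0·-1^0·+1^1 = +1.
(a,b)_31: α=1, u≡13; β=0, v≡5 (mod 31); (13|31)=-1, (5|31)=+1; sign (−1)^0·-1^0·+1^1 = +1.
(a,b)_47: α=0, u≡42; β=1, v≡27 (mod 47); (42|47)=+1, (27|47)=+1; sign (−1)^0·+1^1·+1^0 = +1.
(a,b)_3: α=1, u≡1; β=3, v≡2 (mod 3); (1|3)=+1, (2|3)=-1; sign (−1)^1·+1^3·-1^1 = +1.
Ram(36363, -721497) = {2, 7, 17, 43}; no ℚ_2-point on the conic.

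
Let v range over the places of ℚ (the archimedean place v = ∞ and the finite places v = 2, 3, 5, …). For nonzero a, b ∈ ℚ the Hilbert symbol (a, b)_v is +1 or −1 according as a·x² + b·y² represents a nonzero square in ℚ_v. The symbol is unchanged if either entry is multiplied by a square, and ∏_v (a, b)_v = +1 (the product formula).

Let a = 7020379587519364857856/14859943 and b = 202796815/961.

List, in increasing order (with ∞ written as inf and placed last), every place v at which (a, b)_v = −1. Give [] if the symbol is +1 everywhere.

[2, 5]

(a, b) ≡ (742, 148135) mod (ℚ^×)²; places V = {2, 5, 7, 13, 29, 31, 37, 43, 47, 53, ∞}.
(a,b)_43: α=2, u≡35; β=1, v≡12 (mod 43); (35|43)=+1, (12|43)=-1; sign (−1)^0·+1^1·-1^2 = +1.
(a,b)_7: α=-1, u≡2; β=0, v≡2 (mod 7); (2|7)=+1, (2|7)=+1; sign (−1)^0·+1^0·+1^-1 = +1.
(a,b)_47: α=-2, u≡7; β=0, v≡31 (mod 47); (7|47)=+1, (31|47)=-1; sign (−1)^0·+1^0·-1^-2 = +1.
(a,b)_5: α=0, u≡2; β=1, v≡3 (mod 5); (2|5)=-1, (3|5)=-1; sign (−1)^0·-1^1·-1^0 = -1.
(a,b)_37: α=2, u≡15; β=2, v≡13 (mod 37); (15|37)=-1, (13|37)=-1; sign (−1)^0·-1^2·-1^2 = +1.
(a,b)_13: α=2, u≡9; β=1, v≡11 (mod 13); (9|13)=+1, (11|13)=-1; sign (−1)^0·+1^1·-1^2 = +1.
(a,b)_29: α=2, u≡21; β=0, v≡19 (mod 29); (21|29)=-1, (19|29)=-1; sign (−1)^0·-1^0·-1^2 = +1.
(a,b)_53: α=3, u≡39; β=1, v≡18 (mod 53); (39|53)=-1, (18|53)=-1; sign (−1)^0·-1^1·-1^3 = +1.
(a,b)_2: α=17, β=0; u≡3, v≡7 (mod 8); ε(u)ε(v)=1·1, αω(v)=17·0, βω(u)=0·1; sum ≡ 1  ⇒  -1.
(a,b)_∞: sgn(742)=+, sgn(148135)=+, so +1.
(a,b)_31: α=-2, u≡17; β=-2, v≡23 (mod 31); (17|31)=-1, (23|31)=-1; sign (−1)^0·-1^-2·-1^-2 = +1.
|Ram(742, 148135)| = 2, even; anisotropic at {2, 5}.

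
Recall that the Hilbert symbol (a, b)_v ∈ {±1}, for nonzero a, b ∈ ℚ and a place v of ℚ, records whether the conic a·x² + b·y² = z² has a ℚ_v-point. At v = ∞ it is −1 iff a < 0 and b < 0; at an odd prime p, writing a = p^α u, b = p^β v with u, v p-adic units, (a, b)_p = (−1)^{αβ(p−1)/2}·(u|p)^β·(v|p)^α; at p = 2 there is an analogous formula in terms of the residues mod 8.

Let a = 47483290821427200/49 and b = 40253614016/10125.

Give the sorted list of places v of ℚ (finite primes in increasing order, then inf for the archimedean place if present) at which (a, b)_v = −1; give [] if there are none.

Mod squares: a ≡ 38, b ≡ 595. Check v ∈ {∞, 2, 3, 5, 7, 11, 17, 19}.
v=17: a=17^2·(≡1), b=17^1·(≡13) mod 17; (1|17)=+1, (13|17)=+1; (−1)^{2·1·8}·(+1)^1·(+1)^2 = +1.
v=11: a=11^0·(≡5), b=11^4·(≡5) mod 11; (5|11)=+1, (5|11)=+1; (−1)^{0·4·5}·(+1)^4·(+1)^0 = +1.
v=7: a=7^-2·(≡5), b=7^1·(≡2) mod 7; (5|7)=-1, (2|7)=+1; (−1)^{-2·1·3}·(-1)^1·(+1)^-2 = -1.
v=3: a=3^4·(≡2), b=3^-4·(≡1) mod 3; (2|3)=-1, (1|3)=+1; (−1)^{4·-4·1}·(-1)^-4·(+1)^4 = +1.
v=19: a=19^5·(≡10), b=19^2·(≡7) mod 19; (10|19)=-1, (7|19)=+1; (−1)^{5·2·9}·(-1)^2·(+1)^5 = +1.
v=5: a=5^2·(≡2), b=5^-3·(≡1) mod 5; (2|5)=-1, (1|5)=+1; (−1)^{2·-3·2}·(-1)^-3·(+1)^2 = -1.
v=∞: 38 > 0 and 595 > 0  ⇒  (a,b)_∞ = +1.
v=2: v_2(a)=15, v_2(b)=6; units ≡ 3, 3 (mod 8); ε·ε+αω+βω = 1·1+15·1+6·1 ≡ 0  ⇒  (a,b)_2 = +1.
Ram(38, 595) = {5, 7}; no ℚ_5-point on the conic.

[5, 7]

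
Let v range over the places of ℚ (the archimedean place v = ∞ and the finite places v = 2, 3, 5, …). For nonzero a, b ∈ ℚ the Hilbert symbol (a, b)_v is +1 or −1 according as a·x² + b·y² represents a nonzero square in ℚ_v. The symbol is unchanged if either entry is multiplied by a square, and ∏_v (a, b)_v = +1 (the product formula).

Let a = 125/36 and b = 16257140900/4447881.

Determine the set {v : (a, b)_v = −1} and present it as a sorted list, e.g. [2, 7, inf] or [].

[7, 13]

(a, b) ≡ (5, 1001) mod (ℚ^×)²; places V = {2, 3, 5, 7, 11, 13, 19, 31, 37, ∞}.
(a,b)_2: α=-2, β=2; u≡5, v≡1 (mod 8); ε(u)ε(v)=0·0, αω(v)=-2·0, βω(u)=2·1; sum ≡ 0  ⇒  +1.
(a,b)_11: α=0, u≡5; β=1, v≡9 (mod 11); (5|11)=+1, (9|11)=+1; sign (−1)^0·+1^1·+1^0 = +1.
(a,b)_31: α=0, u≡25; β=2, v≡14 (mod 31); (25|31)=+1, (14|31)=+1; sign (−1)^0·+1^2·+1^0 = +1.
(a,b)_13: α=0, u≡6; β=3, v≡1 (mod 13); (6|13)=-1, (1|13)=+1; sign (−1)^0·-1^3·+1^0 = -1.
(a,b)_19: α=0, u≡4; β=-2, v≡10 (mod 19); (4|19)=+1, (10|19)=-1; sign (−1)^0·+1^-2·-1^0 = +1.
(a,b)_∞: sgn(5)=+, sgn(1001)=+, so +1.
(a,b)_3: α=-2, u≡2; β=-2, v≡2 (mod 3); (2|3)=-1, (2|3)=-1; sign (−1)^0·-1^-2·-1^-2 = +1.
(a,b)_37: α=0, u≡23; β=-2, v≡8 (mod 37); (23|37)=-1, (8|37)=-1; sign (−1)^0·-1^-2·-1^0 = +1.
(a,b)_7: α=0, u≡6; β=1, v≡3 (mod 7); (6|7)=-1, (3|7)=-1; sign (−1)^0·-1^1·-1^0 = -1.
(a,b)_5: α=3, u≡1; β=2, v≡1 (mod 5); (1|5)=+1, (1|5)=+1; sign (−1)^0·+1^2·+1^3 = +1.
|Ram(5, 1001)| = 2, even; anisotropic at {7, 13}.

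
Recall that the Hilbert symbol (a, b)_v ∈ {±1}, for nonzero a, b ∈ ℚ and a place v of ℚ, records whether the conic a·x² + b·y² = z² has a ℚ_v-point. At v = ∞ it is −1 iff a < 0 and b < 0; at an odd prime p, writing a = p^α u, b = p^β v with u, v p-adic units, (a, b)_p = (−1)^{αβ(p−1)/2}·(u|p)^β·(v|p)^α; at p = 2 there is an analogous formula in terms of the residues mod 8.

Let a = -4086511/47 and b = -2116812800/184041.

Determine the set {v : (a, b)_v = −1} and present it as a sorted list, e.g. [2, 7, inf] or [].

[11, 13, 17, inf]

Mod squares: a ≡ -114257, b ≡ -323. Check v ∈ {∞, 2, 3, 5, 11, 13, 17, 19, 41, 47}.
v=3: a=3^0·(≡1), b=3^-2·(≡1) mod 3; (1|3)=+1, (1|3)=+1; (−1)^{0·-2·1}·(+1)^-2·(+1)^0 = +1.
v=17: a=17^1·(≡5), b=17^1·(≡13) mod 17; (5|17)=-1, (13|17)=+1; (−1)^{1·1·8}·(-1)^1·(+1)^1 = -1.
v=5: a=5^0·(≡2), b=5^2·(≡3) mod 5; (2|5)=-1, (3|5)=-1; (−1)^{0·2·2}·(-1)^2·(-1)^0 = +1.
v=11: a=11^1·(≡8), b=11^-2·(≡10) mod 11; (8|11)=-1, (10|11)=-1; (−1)^{1·-2·5}·(-1)^-2·(-1)^1 = -1.
v=19: a=19^0·(≡1), b=19^1·(≡18) mod 19; (1|19)=+1, (18|19)=-1; (−1)^{0·1·9}·(+1)^1·(-1)^0 = +1.
v=2: v_2(a)=0, v_2(b)=18; units ≡ 7, 5 (mod 8); ε·ε+αω+βω = 1·0+0·1+18·0 ≡ 0  ⇒  (a,b)_2 = +1.
v=47: a=47^-1·(≡45), b=47^0·(≡18) mod 47; (45|47)=-1, (18|47)=+1; (−1)^{-1·0·23}·(-1)^0·(+1)^-1 = +1.
v=41: a=41^2·(≡39), b=41^0·(≡23) mod 41; (39|41)=+1, (23|41)=+1; (−1)^{2·0·20}·(+1)^0·(+1)^2 = +1.
v=13: a=13^1·(≡4), b=13^-2·(≡8) mod 13; (4|13)=+1, (8|13)=-1; (−1)^{1·-2·6}·(+1)^-2·(-1)^1 = -1.
v=∞: -114257 < 0 and -323 < 0  ⇒  (a,b)_∞ = -1.
(-114257, -323 / ℚ) ramifies at {11, 13, 17, ∞}: a division algebra.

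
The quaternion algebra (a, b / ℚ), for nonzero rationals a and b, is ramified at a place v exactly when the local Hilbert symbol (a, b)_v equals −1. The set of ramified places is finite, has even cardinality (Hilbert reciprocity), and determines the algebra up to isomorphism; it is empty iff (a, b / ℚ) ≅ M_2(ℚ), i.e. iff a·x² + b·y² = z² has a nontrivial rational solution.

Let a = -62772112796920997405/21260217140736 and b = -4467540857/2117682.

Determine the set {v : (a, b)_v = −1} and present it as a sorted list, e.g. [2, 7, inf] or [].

Mod squares: a ≡ -30, b ≡ -34. Check v ∈ {∞, 2, 3, 5, 7, 13, 17, 23, 29, 43}.
v=29: a=29^2·(≡1), b=29^2·(≡28) mod 29; (1|29)=+1, (28|29)=+1; (−1)^{2·2·14}·(+1)^2·(+1)^2 = +1.
v=3: a=3^-1·(≡2), b=3^-2·(≡2) mod 3; (2|3)=-1, (2|3)=-1; (−1)^{-1·-2·1}·(-1)^-2·(-1)^-1 = -1.
v=17: a=17^2·(≡8), b=17^1·(≡4) mod 17; (8|17)=+1, (4|17)=+1; (−1)^{2·1·8}·(+1)^1·(+1)^2 = +1.
v=5: a=5^1·(≡4), b=5^0·(≡4) mod 5; (4|5)=+1, (4|5)=+1; (−1)^{1·0·2}·(+1)^0·(+1)^1 = +1.
v=23: a=23^2·(≡16), b=23^0·(≡9) mod 23; (16|23)=+1, (9|23)=+1; (−1)^{2·0·11}·(+1)^0·(+1)^2 = +1.
v=2: v_2(a)=-9, v_2(b)=-1; units ≡ 1, 7 (mod 8); ε·ε+αω+βω = 0·1+-9·0+-1·0 ≡ 0  ⇒  (a,b)_2 = +1.
v=43: a=43^4·(≡21), b=43^2·(≡25) mod 43; (21|43)=+1, (25|43)=+1; (−1)^{4·2·21}·(+1)^2·(+1)^4 = +1.
v=7: a=7^-12·(≡3), b=7^-6·(≡1) mod 7; (3|7)=-1, (1|7)=+1; (−1)^{-12·-6·3}·(-1)^-6·(+1)^-12 = +1.
v=∞: -30 < 0 and -34 < 0  ⇒  (a,b)_∞ = -1.
v=13: a=13^4·(≡12), b=13^2·(≡6) mod 13; (12|13)=+1, (6|13)=-1; (−1)^{4·2·6}·(+1)^2·(-1)^4 = +1.
(-30, -34 / ℚ) ramifies at {3, ∞}: a division algebra.

[3, inf]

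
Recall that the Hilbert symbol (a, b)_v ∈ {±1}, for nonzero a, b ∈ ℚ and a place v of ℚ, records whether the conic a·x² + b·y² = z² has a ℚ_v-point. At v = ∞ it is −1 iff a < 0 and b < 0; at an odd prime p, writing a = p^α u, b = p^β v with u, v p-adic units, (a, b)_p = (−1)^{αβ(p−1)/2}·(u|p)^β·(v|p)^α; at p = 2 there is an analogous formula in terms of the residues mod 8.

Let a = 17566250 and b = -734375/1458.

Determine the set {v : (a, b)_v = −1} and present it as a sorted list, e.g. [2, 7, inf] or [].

[2, 23]

(a, b) ≡ (28106, -94) mod (ℚ^×)²; places V = {2, 3, 5, 13, 23, 47, ∞}.
(a,b)_13: α=1, u≡4; β=0, v≡4 (mod 13); (4|13)=+1, (4|13)=+1; sign (−1)^0·+1^0·+1^1 = +1.
(a,b)_23: α=1, u≡12; β=0, v≡17 (mod 23); (12|23)=+1, (17|23)=-1; sign (−1)^0·+1^0·-1^1 = -1.
(a,b)_47: α=1, u≡6; β=1, v≡26 (mod 47); (6|47)=+1, (26|47)=-1; sign (−1)^1·+1^1·-1^1 = +1.
(a,b)_∞: sgn(28106)=+, sgn(-94)=−, so +1.
(a,b)_5: α=4, u≡1; β=6, v≡1 (mod 5); (1|5)=+1, (1|5)=+1; sign (−1)^0·+1^6·+1^4 = +1.
(a,b)_2: α=1, β=-1; u≡5, v≡1 (mod 8); ε(u)ε(v)=0·0, αω(v)=1·0, βω(u)=-1·1; sum ≡ 1  ⇒  -1.
(a,b)_3: α=0, u≡2; β=-6, v≡2 (mod 3); (2|3)=-1, (2|3)=-1; sign (−1)^0·-1^-6·-1^0 = +1.
|Ram(28106, -94)| = 2, even; anisotropic at {2, 23}.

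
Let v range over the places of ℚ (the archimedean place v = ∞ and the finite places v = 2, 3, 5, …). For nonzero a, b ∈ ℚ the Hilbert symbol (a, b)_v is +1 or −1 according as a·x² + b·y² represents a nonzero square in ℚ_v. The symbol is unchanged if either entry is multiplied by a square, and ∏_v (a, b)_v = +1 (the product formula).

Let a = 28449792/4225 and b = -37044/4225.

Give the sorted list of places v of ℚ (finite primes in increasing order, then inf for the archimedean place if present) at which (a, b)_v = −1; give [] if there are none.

Mod squares: a ≡ 7, b ≡ -21. Check v ∈ {∞, 2, 3, 5, 7, 13}.
v=7: a=7^3·(≡2), b=7^3·(≡1) mod 7; (2|7)=+1, (1|7)=+1; (−1)^{3·3·3}·(+1)^3·(+1)^3 = -1.
v=∞: 7 > 0 and -21 < 0  ⇒  (a,b)_∞ = +1.
v=13: a=13^-2·(≡6), b=13^-2·(≡7) mod 13; (6|13)=-1, (7|13)=-1; (−1)^{-2·-2·6}·(-1)^-2·(-1)^-2 = +1.
v=2: v_2(a)=10, v_2(b)=2; units ≡ 7, 3 (mod 8); ε·ε+αω+βω = 1·1+10·1+2·0 ≡ 1  ⇒  (a,b)_2 = -1.
v=5: a=5^-2·(≡3), b=5^-2·(≡4) mod 5; (3|5)=-1, (4|5)=+1; (−1)^{-2·-2·2}·(-1)^-2·(+1)^-2 = +1.
v=3: a=3^4·(≡1), b=3^3·(≡2) mod 3; (1|3)=+1, (2|3)=-1; (−1)^{4·3·1}·(+1)^3·(-1)^4 = +1.
|Ram(7, -21)| = 2, even; anisotropic at {2, 7}.

[2, 7]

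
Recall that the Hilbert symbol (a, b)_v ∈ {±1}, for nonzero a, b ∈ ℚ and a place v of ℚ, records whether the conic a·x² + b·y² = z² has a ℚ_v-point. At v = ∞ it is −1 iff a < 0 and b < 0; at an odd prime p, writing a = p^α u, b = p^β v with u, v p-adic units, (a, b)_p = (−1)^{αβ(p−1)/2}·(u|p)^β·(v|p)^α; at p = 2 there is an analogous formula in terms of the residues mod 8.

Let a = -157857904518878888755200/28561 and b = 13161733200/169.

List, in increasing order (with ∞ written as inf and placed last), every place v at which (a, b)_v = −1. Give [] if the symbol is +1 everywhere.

(a, b) ≡ (-1938, 74613) mod (ℚ^×)²; places V = {2, 3, 5, 7, 11, 13, 17, 19, ∞}.
(a,b)_7: α=4, u≡1; β=3, v≡3 (mod 7); (1|7)=+1, (3|7)=-1; sign (−1)^0·+1^3·-1^4 = +1.
(a,b)_∞: sgn(-1938)=−, sgn(74613)=+, so +1.
(a,b)_3: α=9, u≡2; β=3, v≡1 (mod 3); (2|3)=-1, (1|3)=+1; sign (−1)^1·-1^3·+1^9 = +1.
(a,b)_2: α=15, β=4; u≡7, v≡5 (mod 8); ε(u)ε(v)=1·0, αω(v)=15·1, βω(u)=4·0; sum ≡ 1  ⇒  -1.
(a,b)_19: α=3, u≡12; β=1, v≡12 (mod 19); (12|19)=-1, (12|19)=-1; sign (−1)^1·-1^1·-1^3 = -1.
(a,b)_11: α=2, u≡1; β=1, v≡7 (mod 11); (1|11)=+1, (7|11)=-1; sign (−1)^0·+1^1·-1^2 = +1.
(a,b)_17: α=3, u≡3; β=1, v≡10 (mod 17); (3|17)=-1, (10|17)=-1; sign (−1)^0·-1^1·-1^3 = +1.
(a,b)_5: α=2, u≡2; β=2, v≡2 (mod 5); (2|5)=-1, (2|5)=-1; sign (−1)^0·-1^2·-1^2 = +1.
(a,b)_13: α=-4, u≡10; β=-2, v≡5 (mod 13); (10|13)=+1, (5|13)=-1; sign (−1)^0·+1^-2·-1^-4 = +1.
Ram(-1938, 74613) = {2, 19}; no ℚ_2-point on the conic.

[2, 19]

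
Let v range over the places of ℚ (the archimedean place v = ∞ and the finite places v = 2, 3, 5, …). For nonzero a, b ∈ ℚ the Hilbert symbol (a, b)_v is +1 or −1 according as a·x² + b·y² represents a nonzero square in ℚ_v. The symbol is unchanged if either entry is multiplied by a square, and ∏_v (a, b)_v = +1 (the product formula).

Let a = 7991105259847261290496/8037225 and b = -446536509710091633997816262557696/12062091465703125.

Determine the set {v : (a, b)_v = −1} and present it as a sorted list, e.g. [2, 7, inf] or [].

Mod squares: a ≡ 346579, b ≡ -112955. Check v ∈ {∞, 2, 3, 5, 7, 11, 17, 19, 23, 29, 37, 41}.
v=17: a=17^3·(≡8), b=17^4·(≡10) mod 17; (8|17)=+1, (10|17)=-1; (−1)^{3·4·8}·(+1)^4·(-1)^3 = -1.
v=41: a=41^2·(≡26), b=41^3·(≡37) mod 41; (26|41)=-1, (37|41)=+1; (−1)^{2·3·20}·(-1)^3·(+1)^2 = -1.
v=19: a=19^1·(≡9), b=19^1·(≡13) mod 19; (9|19)=+1, (13|19)=-1; (−1)^{1·1·9}·(+1)^1·(-1)^1 = +1.
v=2: v_2(a)=16, v_2(b)=28; units ≡ 3, 5 (mod 8); ε·ε+αω+βω = 1·0+16·1+28·1 ≡ 0  ⇒  (a,b)_2 = +1.
v=23: a=23^2·(≡20), b=23^4·(≡14) mod 23; (20|23)=-1, (14|23)=-1; (−1)^{2·4·11}·(-1)^4·(-1)^2 = +1.
v=37: a=37^3·(≡20), b=37^4·(≡8) mod 37; (20|37)=-1, (8|37)=-1; (−1)^{3·4·18}·(-1)^4·(-1)^3 = -1.
v=∞: 346579 > 0 and -112955 < 0  ⇒  (a,b)_∞ = +1.
v=7: a=7^-2·(≡2), b=7^-4·(≡2) mod 7; (2|7)=+1, (2|7)=+1; (−1)^{-2·-4·3}·(+1)^-4·(+1)^-2 = +1.
v=11: a=11^0·(≡6), b=11^-2·(≡5) mod 11; (6|11)=-1, (5|11)=+1; (−1)^{0·-2·5}·(-1)^-2·(+1)^0 = +1.
v=5: a=5^-2·(≡4), b=5^-7·(≡4) mod 5; (4|5)=+1, (4|5)=+1; (−1)^{-2·-7·2}·(+1)^-7·(+1)^-2 = +1.
v=3: a=3^-8·(≡1), b=3^-12·(≡1) mod 3; (1|3)=+1, (1|3)=+1; (−1)^{-8·-12·1}·(+1)^-12·(+1)^-8 = +1.
v=29: a=29^1·(≡27), b=29^1·(≡23) mod 29; (27|29)=-1, (23|29)=+1; (−1)^{1·1·14}·(-1)^1·(+1)^1 = -1.
|Ram(346579, -112955)| = 4, even; anisotropic at {17, 29, 37, 41}.

[17, 29, 37, 41]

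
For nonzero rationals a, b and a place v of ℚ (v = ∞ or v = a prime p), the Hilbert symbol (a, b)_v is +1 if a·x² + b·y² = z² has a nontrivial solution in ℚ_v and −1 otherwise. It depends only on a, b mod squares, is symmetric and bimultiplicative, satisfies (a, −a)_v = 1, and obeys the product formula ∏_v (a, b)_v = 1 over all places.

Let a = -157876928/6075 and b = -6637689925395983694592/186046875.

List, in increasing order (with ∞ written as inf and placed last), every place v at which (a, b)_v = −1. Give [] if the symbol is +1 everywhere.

[2, 11, 37, inf]

(a, b) ≡ (-61161, -35409) mod (ℚ^×)²; places V = {2, 3, 5, 7, 11, 19, 29, 37, ∞}.
(a,b)_7: α=0, u≡6; β=-2, v≡1 (mod 7); (6|7)=-1, (1|7)=+1; sign (−1)^0·-1^-2·+1^0 = +1.
(a,b)_37: α=1, u≡1; β=3, v≡13 (mod 37); (1|37)=+1, (13|37)=-1; sign (−1)^0·+1^3·-1^1 = -1.
(a,b)_5: α=-2, u≡4; β=-6, v≡4 (mod 5); (4|5)=+1, (4|5)=+1; sign (−1)^0·+1^-6·+1^-2 = +1.
(a,b)_11: α=2, u≡10; β=5, v≡5 (mod 11); (10|11)=-1, (5|11)=+1; sign (−1)^0·-1^5·+1^2 = -1.
(a,b)_∞: sgn(-61161)=−, sgn(-35409)=−, so -1.
(a,b)_2: α=6, β=8; u≡7, v≡7 (mod 8); ε(u)ε(v)=1·1, αω(v)=6·0, βω(u)=8·0; sum ≡ 1  ⇒  -1.
(a,b)_29: α=1, u≡14; β=3, v≡18 (mod 29); (14|29)=-1, (18|29)=-1; sign (−1)^0·-1^3·-1^1 = +1.
(a,b)_3: α=-5, u≡1; β=-5, v≡2 (mod 3); (1|3)=+1, (2|3)=-1; sign (−1)^1·+1^-5·-1^-5 = +1.
(a,b)_19: α=1, u≡16; β=4, v≡1 (mod 19); (16|19)=+1, (1|19)=+1; sign (−1)^0·+1^4·+1^1 = +1.
|Ram(-61161, -35409)| = 4, even; anisotropic at {2, 11, 37, ∞}.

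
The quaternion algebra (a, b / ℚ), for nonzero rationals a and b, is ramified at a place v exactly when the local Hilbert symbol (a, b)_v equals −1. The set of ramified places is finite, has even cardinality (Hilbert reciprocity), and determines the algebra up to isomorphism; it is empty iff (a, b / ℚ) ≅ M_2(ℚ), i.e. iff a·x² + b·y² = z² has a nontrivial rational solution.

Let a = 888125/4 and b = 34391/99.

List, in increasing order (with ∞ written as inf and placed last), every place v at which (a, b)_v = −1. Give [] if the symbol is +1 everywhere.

[11, 17]

Mod squares: a ≡ 29, b ≡ 1309. Check v ∈ {∞, 2, 3, 5, 7, 11, 17, 29}.
v=7: a=7^2·(≡4), b=7^1·(≡6) mod 7; (4|7)=+1, (6|7)=-1; (−1)^{2·1·3}·(+1)^1·(-1)^2 = +1.
v=5: a=5^4·(≡4), b=5^0·(≡4) mod 5; (4|5)=+1, (4|5)=+1; (−1)^{4·0·2}·(+1)^0·(+1)^4 = +1.
v=17: a=17^0·(≡7), b=17^3·(≡9) mod 17; (7|17)=-1, (9|17)=+1; (−1)^{0·3·8}·(-1)^3·(+1)^0 = -1.
v=29: a=29^1·(≡22), b=29^0·(≡7) mod 29; (22|29)=+1, (7|29)=+1; (−1)^{1·0·14}·(+1)^0·(+1)^1 = +1.
v=3: a=3^0·(≡2), b=3^-2·(≡1) mod 3; (2|3)=-1, (1|3)=+1; (−1)^{0·-2·1}·(-1)^-2·(+1)^0 = +1.
v=11: a=11^0·(≡10), b=11^-1·(≡3) mod 11; (10|11)=-1, (3|11)=+1; (−1)^{0·-1·5}·(-1)^-1·(+1)^0 = -1.
v=2: v_2(a)=-2, v_2(b)=0; units ≡ 5, 5 (mod 8); ε·ε+αω+βω = 0·0+-2·1+0·1 ≡ 0  ⇒  (a,b)_2 = +1.
v=∞: 29 > 0 and 1309 > 0  ⇒  (a,b)_∞ = +1.
Ram(29, 1309) = {11, 17}; no ℚ_11-point on the conic.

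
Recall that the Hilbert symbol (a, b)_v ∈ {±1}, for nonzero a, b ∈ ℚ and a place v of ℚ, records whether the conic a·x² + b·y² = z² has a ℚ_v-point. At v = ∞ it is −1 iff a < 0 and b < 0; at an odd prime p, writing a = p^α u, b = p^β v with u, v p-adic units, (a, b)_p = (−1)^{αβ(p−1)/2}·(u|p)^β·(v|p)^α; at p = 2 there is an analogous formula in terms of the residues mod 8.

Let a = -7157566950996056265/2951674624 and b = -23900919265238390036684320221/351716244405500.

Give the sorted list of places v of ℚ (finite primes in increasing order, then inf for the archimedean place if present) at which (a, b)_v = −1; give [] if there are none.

[5, 17, 19, inf]

Mod squares: a ≡ -111435, b ≡ -6555. Check v ∈ {∞, 2, 3, 5, 7, 11, 13, 17, 19, 23, 37, 41}.
v=7: a=7^0·(≡5), b=7^2·(≡2) mod 7; (5|7)=-1, (2|7)=+1; (−1)^{0·2·3}·(-1)^2·(+1)^0 = +1.
v=41: a=41^-2·(≡22), b=41^-2·(≡25) mod 41; (22|41)=-1, (25|41)=+1; (−1)^{-2·-2·20}·(-1)^-2·(+1)^-2 = +1.
v=∞: -111435 < 0 and -6555 < 0  ⇒  (a,b)_∞ = -1.
v=11: a=11^4·(≡2), b=11^8·(≡1) mod 11; (2|11)=-1, (1|11)=+1; (−1)^{4·8·5}·(-1)^8·(+1)^4 = +1.
v=19: a=19^-3·(≡4), b=19^-5·(≡16) mod 19; (4|19)=+1, (16|19)=+1; (−1)^{-3·-5·9}·(+1)^-5·(+1)^-3 = -1.
v=3: a=3^7·(≡1), b=3^7·(≡2) mod 3; (1|3)=+1, (2|3)=-1; (−1)^{7·7·1}·(+1)^7·(-1)^7 = +1.
v=13: a=13^0·(≡9), b=13^-2·(≡10) mod 13; (9|13)=+1, (10|13)=+1; (−1)^{0·-2·6}·(+1)^-2·(+1)^0 = +1.
v=17: a=17^5·(≡3), b=17^6·(≡3) mod 17; (3|17)=-1, (3|17)=-1; (−1)^{5·6·8}·(-1)^6·(-1)^5 = -1.
v=2: v_2(a)=-8, v_2(b)=-2; units ≡ 5, 5 (mod 8); ε·ε+αω+βω = 0·0+-8·1+-2·1 ≡ 0  ⇒  (a,b)_2 = +1.
v=5: a=5^1·(≡3), b=5^-3·(≡1) mod 5; (3|5)=-1, (1|5)=+1; (−1)^{1·-3·2}·(-1)^-3·(+1)^1 = -1.
v=37: a=37^2·(≡10), b=37^4·(≡2) mod 37; (10|37)=+1, (2|37)=-1; (−1)^{2·4·18}·(+1)^4·(-1)^2 = +1.
v=23: a=23^1·(≡12), b=23^1·(≡20) mod 23; (12|23)=+1, (20|23)=-1; (−1)^{1·1·11}·(+1)^1·(-1)^1 = +1.
Ram(-111435, -6555) = {5, 17, 19, ∞}; no ℚ_5-point on the conic.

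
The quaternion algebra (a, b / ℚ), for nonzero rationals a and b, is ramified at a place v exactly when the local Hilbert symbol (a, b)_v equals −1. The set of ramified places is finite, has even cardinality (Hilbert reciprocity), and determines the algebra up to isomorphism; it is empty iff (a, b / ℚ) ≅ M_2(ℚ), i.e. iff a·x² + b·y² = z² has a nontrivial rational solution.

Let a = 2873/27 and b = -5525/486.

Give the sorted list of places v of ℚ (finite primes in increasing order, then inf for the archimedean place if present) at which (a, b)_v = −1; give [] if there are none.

(a, b) ≡ (51, -1326) mod (ℚ^×)²; places V = {2, 3, 5, 13, 17, ∞}.
(a,b)_∞: sgn(51)=+, sgn(-1326)=−, so +1.
(a,b)_3: α=-3, u≡2; β=-5, v≡2 (mod 3); (2|3)=-1, (2|3)=-1; sign (−1)^1·-1^-5·-1^-3 = -1.
(a,b)_5: α=0, u≡4; β=2, v≡4 (mod 5); (4|5)=+1, (4|5)=+1; sign (−1)^0·+1^2·+1^0 = +1.
(a,b)_2: α=0, β=-1; u≡3, v≡1 (mod 8); ε(u)ε(v)=1·0, αω(v)=0·0, βω(u)=-1·1; sum ≡ 1  ⇒  -1.
(a,b)_17: α=1, u≡5; β=1, v≡10 (mod 17); (5|17)=-1, (10|17)=-1; sign (−1)^0·-1^1·-1^1 = +1.
(a,b)_13: α=2, u≡4; β=1, v≡6 (mod 13); (4|13)=+1, (6|13)=-1; sign (−1)^0·+1^1·-1^2 = +1.
(51, -1326 / ℚ) ramifies at {2, 3}: a division algebra.

[2, 3]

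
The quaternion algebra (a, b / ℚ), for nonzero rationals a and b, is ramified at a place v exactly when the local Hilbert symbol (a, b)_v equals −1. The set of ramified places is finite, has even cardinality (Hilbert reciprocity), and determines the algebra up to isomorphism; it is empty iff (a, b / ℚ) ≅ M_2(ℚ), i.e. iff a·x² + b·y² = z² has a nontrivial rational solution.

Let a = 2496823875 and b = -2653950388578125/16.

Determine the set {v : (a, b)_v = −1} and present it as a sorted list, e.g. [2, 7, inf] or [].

[2, 7]

Mod squares: a ≡ 13195, b ≡ -29. Check v ∈ {∞, 2, 3, 5, 7, 13, 29}.
v=29: a=29^3·(≡5), b=29^5·(≡6) mod 29; (5|29)=+1, (6|29)=+1; (−1)^{3·5·14}·(+1)^5·(+1)^3 = +1.
v=3: a=3^2·(≡1), b=3^0·(≡1) mod 3; (1|3)=+1, (1|3)=+1; (−1)^{2·0·1}·(+1)^0·(+1)^2 = +1.
v=2: v_2(a)=0, v_2(b)=-4; units ≡ 3, 3 (mod 8); ε·ε+αω+βω = 1·1+0·1+-4·1 ≡ 1  ⇒  (a,b)_2 = -1.
v=7: a=7^1·(≡2), b=7^2·(≡3) mod 7; (2|7)=+1, (3|7)=-1; (−1)^{1·2·3}·(+1)^2·(-1)^1 = -1.
v=13: a=13^1·(≡10), b=13^2·(≡4) mod 13; (10|13)=+1, (4|13)=+1; (−1)^{1·2·6}·(+1)^2·(+1)^1 = +1.
v=5: a=5^3·(≡1), b=5^6·(≡1) mod 5; (1|5)=+1, (1|5)=+1; (−1)^{3·6·2}·(+1)^6·(+1)^3 = +1.
v=∞: 13195 > 0 and -29 < 0  ⇒  (a,b)_∞ = +1.
|Ram(13195, -29)| = 2, even; anisotropic at {2, 7}.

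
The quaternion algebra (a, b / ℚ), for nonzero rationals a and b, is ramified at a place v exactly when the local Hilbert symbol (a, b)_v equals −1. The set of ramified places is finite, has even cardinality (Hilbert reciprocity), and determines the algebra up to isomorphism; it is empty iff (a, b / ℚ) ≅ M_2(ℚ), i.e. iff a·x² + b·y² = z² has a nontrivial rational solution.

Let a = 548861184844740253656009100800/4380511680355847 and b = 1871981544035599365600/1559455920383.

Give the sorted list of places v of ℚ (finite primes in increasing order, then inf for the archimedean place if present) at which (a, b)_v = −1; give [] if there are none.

(a, b) ≡ (10626, 67298) mod (ℚ^×)²; places V = {2, 3, 5, 7, 11, 17, 19, 23, 37, 43, 53, ∞}.
(a,b)_53: α=-4, u≡50; β=-2, v≡45 (mod 53); (50|53)=-1, (45|53)=-1; sign (−1)^0·-1^-2·-1^-4 = +1.
(a,b)_43: α=2, u≡30; β=2, v≡7 (mod 43); (30|43)=-1, (7|43)=-1; sign (−1)^0·-1^2·-1^2 = +1.
(a,b)_2: α=9, β=5; u≡1, v≡1 (mod 8); ε(u)ε(v)=0·0, αω(v)=9·0, βω(u)=5·0; sum ≡ 0  ⇒  +1.
(a,b)_19: α=4, u≡1; β=3, v≡12 (mod 19); (1|19)=+1, (12|19)=-1; sign (−1)^0·+1^3·-1^4 = +1.
(a,b)_23: α=-1, u≡1; β=-1, v≡11 (mod 23); (1|23)=+1, (11|23)=-1; sign (−1)^1·+1^-1·-1^-1 = +1.
(a,b)_11: α=1, u≡5; β=1, v≡8 (mod 11); (5|11)=+1, (8|11)=-1; sign (−1)^1·+1^1·-1^1 = +1.
(a,b)_5: α=2, u≡1; β=2, v≡3 (mod 5); (1|5)=+1, (3|5)=-1; sign (−1)^0·+1^2·-1^2 = +1.
(a,b)_7: α=7, u≡5; β=5, v≡6 (mod 7); (5|7)=-1, (6|7)=-1; sign (−1)^1·-1^5·-1^7 = -1.
(a,b)_17: α=-6, u≡9; β=-6, v≡14 (mod 17); (9|17)=+1, (14|17)=-1; sign (−1)^0·+1^-6·-1^-6 = +1.
(a,b)_3: α=15, u≡2; β=6, v≡2 (mod 3); (2|3)=-1, (2|3)=-1; sign (−1)^0·-1^6·-1^15 = -1.
(a,b)_37: α=2, u≡12; β=2, v≡5 (mod 37); (12|37)=+1, (5|37)=-1; sign (−1)^0·+1^2·-1^2 = +1.
(a,b)_∞: sgn(10626)=+, sgn(67298)=+, so +1.
|Ram(10626, 67298)| = 2, even; anisotropic at {3, 7}.

[3, 7]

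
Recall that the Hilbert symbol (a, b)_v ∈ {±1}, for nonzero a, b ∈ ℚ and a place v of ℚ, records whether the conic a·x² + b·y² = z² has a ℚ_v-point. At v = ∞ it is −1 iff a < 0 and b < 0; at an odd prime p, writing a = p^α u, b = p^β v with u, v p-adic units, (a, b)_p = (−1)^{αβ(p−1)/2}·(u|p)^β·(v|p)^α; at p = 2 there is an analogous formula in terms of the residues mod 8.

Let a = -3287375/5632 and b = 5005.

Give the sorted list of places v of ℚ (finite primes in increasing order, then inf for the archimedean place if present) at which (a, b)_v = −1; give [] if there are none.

(a, b) ≡ (-10010, 5005) mod (ℚ^×)²; places V = {2, 5, 7, 11, 13, 17, ∞}.
(a,b)_5: α=3, u≡3; β=1, v≡1 (mod 5); (3|5)=-1, (1|5)=+1; sign (−1)^0·-1^1·+1^3 = -1.
(a,b)_17: α=2, u≡3; β=0, v≡7 (mod 17); (3|17)=-1, (7|17)=-1; sign (−1)^0·-1^0·-1^2 = +1.
(a,b)_∞: sgn(-10010)=−, sgn(5005)=+, so +1.
(a,b)_13: α=1, u≡9; β=1, v≡8 (mod 13); (9|13)=+1, (8|13)=-1; sign (−1)^0·+1^1·-1^1 = -1.
(a,b)_7: α=1, u≡3; β=1, v≡1 (mod 7); (3|7)=-1, (1|7)=+1; sign (−1)^1·-1^1·+1^1 = +1.
(a,b)_2: α=-9, β=0; u≡3, v≡5 (mod 8); ε(u)ε(v)=1·0, αω(v)=-9·1, βω(u)=0·1; sum ≡ 1  ⇒  -1.
(a,b)_11: α=-1, u≡5; β=1, v≡4 (mod 11); (5|11)=+1, (4|11)=+1; sign (−1)^1·+1^1·+1^-1 = -1.
(-10010, 5005 / ℚ) ramifies at {2, 5, 11, 13}: a division algebra.

[2, 5, 11, 13]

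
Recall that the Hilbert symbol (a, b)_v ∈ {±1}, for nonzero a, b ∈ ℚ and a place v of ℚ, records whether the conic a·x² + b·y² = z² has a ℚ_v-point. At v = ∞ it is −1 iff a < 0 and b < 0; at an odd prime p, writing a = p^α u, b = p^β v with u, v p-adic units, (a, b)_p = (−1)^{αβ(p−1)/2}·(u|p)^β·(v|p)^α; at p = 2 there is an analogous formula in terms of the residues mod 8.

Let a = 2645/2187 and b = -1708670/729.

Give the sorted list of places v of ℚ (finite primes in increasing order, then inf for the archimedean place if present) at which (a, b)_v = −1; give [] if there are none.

[5, 19]

(a, b) ≡ (15, -3230) mod (ℚ^×)²; places V = {2, 3, 5, 17, 19, 23, ∞}.
(a,b)_∞: sgn(15)=+, sgn(-3230)=−, so +1.
(a,b)_17: α=0, u≡4; β=1, v≡3 (mod 17); (4|17)=+1, (3|17)=-1; sign (−1)^0·+1^1·-1^0 = +1.
(a,b)_5: α=1, u≡2; β=1, v≡4 (mod 5); (2|5)=-1, (4|5)=+1; sign (−1)^0·-1^1·+1^1 = -1.
(a,b)_19: α=0, u≡2; β=1, v≡5 (mod 19); (2|19)=-1, (5|19)=+1; sign (−1)^0·-1^1·+1^0 = -1.
(a,b)_23: α=2, u≡14; β=2, v≡8 (mod 23); (14|23)=-1, (8|23)=+1; sign (−1)^0·-1^2·+1^2 = +1.
(a,b)_3: α=-7, u≡2; β=-6, v≡1 (mod 3); (2|3)=-1, (1|3)=+1; sign (−1)^0·-1^-6·+1^-7 = +1.
(a,b)_2: α=0, β=1; u≡7, v≡1 (mod 8); ε(u)ε(v)=1·0, αω(v)=0·0, βω(u)=1·0; sum ≡ 0  ⇒  +1.
|Ram(15, -3230)| = 2, even; anisotropic at {5, 19}.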